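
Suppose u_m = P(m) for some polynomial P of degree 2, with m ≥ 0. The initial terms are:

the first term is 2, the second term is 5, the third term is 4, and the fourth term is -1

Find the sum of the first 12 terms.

-658

1st diffs: 3, -1, -5.
2nd diffs: -4, -4 (constant).
So u_m = -2m^2 + 5m + 2.
Continuing: …, -10, -23, -40, -61, …, u_{11} = -185.
Summing m = 0..11 (12 terms) gives -658.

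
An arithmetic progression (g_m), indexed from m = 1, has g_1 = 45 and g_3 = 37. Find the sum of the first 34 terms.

-714

Common difference d = (37 - 45) / (3 - 1) = -4.
g_m = 45 + (m - 1)·(-4).
g_{34} = -87; S = 34·(45 + (-87))/2 = -714.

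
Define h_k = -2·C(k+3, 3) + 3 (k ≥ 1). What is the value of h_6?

-165

C(9, 3) = 84, so h_6 = -165.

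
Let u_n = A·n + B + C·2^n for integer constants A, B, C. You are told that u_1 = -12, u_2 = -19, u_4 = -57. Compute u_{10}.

Write the equations: A + B + 2C = -12; 2A + B + 4C = -19; 4A + B + 16C = -57.
Subtracting the first from the second: A + 2C = -7.
Subtracting the second from the third: 2A + 12C = -38.
Solving: C = -3, A = -1, then B = -5.
Therefore u_{10} = -10 + (-5) + (-3)·1024 = -3087.

-3087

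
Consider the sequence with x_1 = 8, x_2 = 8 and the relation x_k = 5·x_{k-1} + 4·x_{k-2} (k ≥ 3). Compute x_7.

Iterate the recurrence:
x_3 = 72;  x_4 = 392;  x_5 = 2248;  x_6 = 12808;  x_7 = 73032.

73032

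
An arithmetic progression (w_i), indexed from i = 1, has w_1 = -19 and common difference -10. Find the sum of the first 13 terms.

-1027

w_i = -19 + (i - 1)·(-10).
w_{13} = -139; S = 13·(-19 + (-139))/2 = -1027.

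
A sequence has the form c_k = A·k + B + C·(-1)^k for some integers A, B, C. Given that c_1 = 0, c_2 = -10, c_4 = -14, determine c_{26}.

-58

Plug in k = 1, 2, 4: A + B - C = 0; 2A + B + C = -10; 4A + B + C = -14.
Subtracting the first from the second: A + 2C = -10.
Subtracting the second from the third: 2A = -4.
Solving: C = -4, A = -2, then B = -2.
Therefore c_{26} = -52 + (-2) + (-4)·1 = -58.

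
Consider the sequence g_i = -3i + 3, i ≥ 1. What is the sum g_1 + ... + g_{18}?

Over i = 1..18: Σi = 171.
Total = (-3)·171 + (3)·18 = -459.

-459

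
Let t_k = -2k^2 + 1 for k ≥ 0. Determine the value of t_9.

-161

t_9 = -2·9^2 + 1 = -161.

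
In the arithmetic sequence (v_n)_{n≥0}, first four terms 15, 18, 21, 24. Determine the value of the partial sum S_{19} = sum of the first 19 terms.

Common difference d = 3.
v_n = 15 + (n - 0)·3.
v_{18} = 69; S = 19·(15 + 69)/2 = 798.

798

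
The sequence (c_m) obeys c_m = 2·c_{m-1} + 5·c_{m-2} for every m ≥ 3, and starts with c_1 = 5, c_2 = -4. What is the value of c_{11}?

158297

Compute successive terms:
c_3 = 17, c_4 = 14, c_5 = 113, c_6 = 296, c_7 = 1157, c_8 = 3794, c_9 = 13373, c_{10} = 45716, c_{11} = 158297.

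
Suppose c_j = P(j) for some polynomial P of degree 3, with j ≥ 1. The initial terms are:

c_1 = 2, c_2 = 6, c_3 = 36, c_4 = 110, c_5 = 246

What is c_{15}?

8976

1st diffs: 4, 30, 74, 136.
2nd diffs: 26, 44, 62.
3rd diffs: 18, 18 (constant).
Newton forward-difference form: c_j = 2 + 4·C(j-1,1) + 26·C(j-1,2) + 18·C(j-1,3).
At j = 15: j-1 = 14, so c_{15} = 2 + 56 + 2366 + 6552 = 8976.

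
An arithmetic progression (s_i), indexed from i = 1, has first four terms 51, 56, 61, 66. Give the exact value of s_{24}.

Common difference d = 5.
s_i = 51 + (i - 1)·5.
s_{24} = 51 + 23·5 = 166.

166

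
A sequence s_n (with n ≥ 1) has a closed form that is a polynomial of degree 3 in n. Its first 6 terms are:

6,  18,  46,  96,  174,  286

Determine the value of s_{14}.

3126

1st diffs: 12, 28, 50, 78, 112.
2nd diffs: 16, 22, 28, 34.
3rd diffs: 6, 6, 6 (constant).
So s_n = n^3 + 2n^2 - n + 4.
Evaluating at n = 14 gives s_{14} = 3126.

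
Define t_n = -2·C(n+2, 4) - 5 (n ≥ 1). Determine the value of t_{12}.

C(14, 4) = 1001, so t_{12} = -2007.

-2007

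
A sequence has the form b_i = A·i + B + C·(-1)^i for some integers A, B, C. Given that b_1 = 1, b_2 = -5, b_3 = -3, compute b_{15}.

-27

Plug in i = 1, 2, 3: A + B - C = 1; 2A + B + C = -5; 3A + B - C = -3.
Subtracting the first from the second: A + 2C = -6.
Subtracting the second from the third: A - 2C = 2.
Solving: C = -2, A = -2, then B = 1.
Therefore b_{15} = -30 + 1 + (-2)·(-1) = -27.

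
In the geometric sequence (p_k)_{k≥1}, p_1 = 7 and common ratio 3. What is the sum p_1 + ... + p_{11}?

620011

p_k = 7·3^(k-1).
S = 7·(3^11 - 1)/(3 - 1) = 7·(177147 - 1)/(2) = 620011.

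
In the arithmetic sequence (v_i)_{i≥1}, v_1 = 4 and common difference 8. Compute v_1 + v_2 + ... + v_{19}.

1444

v_i = 4 + (i - 1)·8.
v_{19} = 148; S = 19·(4 + 148)/2 = 1444.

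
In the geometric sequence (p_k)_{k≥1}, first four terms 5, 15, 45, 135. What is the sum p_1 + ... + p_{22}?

Common ratio r = 3.
p_k = 5·3^(k-1).
S = 5·(3^22 - 1)/(3 - 1) = 5·(31381059609 - 1)/(2) = 78452649020.

78452649020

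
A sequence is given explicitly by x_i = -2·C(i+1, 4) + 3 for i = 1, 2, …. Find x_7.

-137

C(8, 4) = 70, so x_7 = -137.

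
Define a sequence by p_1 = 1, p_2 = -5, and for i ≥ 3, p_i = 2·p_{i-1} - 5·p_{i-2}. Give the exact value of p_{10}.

955

Compute successive terms:
p_3 = -15, p_4 = -5, p_5 = 65, p_6 = 155, p_7 = -15, p_8 = -805, p_9 = -1535, p_{10} = 955.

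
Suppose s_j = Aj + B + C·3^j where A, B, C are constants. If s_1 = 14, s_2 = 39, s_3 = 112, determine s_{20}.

At j = 1, 2, 3: A + B + 3C = 14; 2A + B + 9C = 39; 3A + B + 27C = 112.
Subtracting the first from the second: A + 6C = 25.
Subtracting the second from the third: A + 18C = 73.
Solving: C = 4, A = 1, then B = 1.
Therefore s_{20} = 20 + 1 + 4·3486784401 = 13947137625.

13947137625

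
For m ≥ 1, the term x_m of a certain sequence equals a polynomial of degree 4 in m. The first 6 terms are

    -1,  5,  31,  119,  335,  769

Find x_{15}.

41215

1st diffs: 6, 26, 88, 216, 434.
2nd diffs: 20, 62, 128, 218.
3rd diffs: 42, 66, 90.
4th diffs: 24, 24 (constant).
So x_m = m^4 - 3m^3 + 3m^2 + 3m - 5.
Evaluating at m = 15 gives x_{15} = 41215.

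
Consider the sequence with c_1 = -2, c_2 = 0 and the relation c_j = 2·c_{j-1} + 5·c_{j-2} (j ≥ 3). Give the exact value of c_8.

Iterate the recurrence:
c_3 = -10, c_4 = -20, c_5 = -90, c_6 = -280, c_7 = -1010, c_8 = -3420.

-3420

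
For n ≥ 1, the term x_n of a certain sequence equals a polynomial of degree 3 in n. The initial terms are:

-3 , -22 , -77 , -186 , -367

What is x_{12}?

-5162

1st diffs: -19, -55, -109, -181.
2nd diffs: -36, -54, -72.
3rd diffs: -18, -18 (constant).
Newton forward-difference form: x_n = -3 + (-19)·C(n-1,1) + (-36)·C(n-1,2) + (-18)·C(n-1,3).
At n = 12: n-1 = 11, so x_{12} = -3 - 209 - 1980 - 2970 = -5162.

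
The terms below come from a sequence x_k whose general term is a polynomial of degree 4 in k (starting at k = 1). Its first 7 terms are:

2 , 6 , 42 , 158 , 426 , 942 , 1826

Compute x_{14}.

33438

1st diffs: 4, 36, 116, 268, 516, 884.
2nd diffs: 32, 80, 152, 248, 368.
3rd diffs: 48, 72, 96, 120.
4th diffs: 24, 24, 24 (constant).
Newton forward-difference form: x_k = 2 + 4·C(k-1,1) + 32·C(k-1,2) + 48·C(k-1,3) + 24·C(k-1,4).
At k = 14: k-1 = 13, so x_{14} = 2 + 52 + 2496 + 13728 + 17160 = 33438.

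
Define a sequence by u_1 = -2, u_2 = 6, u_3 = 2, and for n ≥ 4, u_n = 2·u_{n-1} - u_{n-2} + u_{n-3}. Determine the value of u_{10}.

Step forward from the initial values:
u_4 = -4, u_5 = -4, u_6 = -2, u_7 = -4, u_8 = -10, u_9 = -18, u_{10} = -30.

-30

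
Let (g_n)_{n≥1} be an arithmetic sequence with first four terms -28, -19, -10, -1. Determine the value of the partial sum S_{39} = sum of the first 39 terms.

Common difference d = 9.
g_n = -28 + (n - 1)·9.
g_{39} = 314; S = 39·(-28 + 314)/2 = 5577.

5577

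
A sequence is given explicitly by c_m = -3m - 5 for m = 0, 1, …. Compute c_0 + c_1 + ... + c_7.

-124

Over m = 0..7: Σm = 28.
Total = (-3)·28 + (-5)·8 = -124.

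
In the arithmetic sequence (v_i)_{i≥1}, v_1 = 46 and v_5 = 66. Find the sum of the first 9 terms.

594

Common difference d = (66 - 46) / (5 - 1) = 5.
v_i = 46 + (i - 1)·5.
v_9 = 86; S = 9·(46 + 86)/2 = 594.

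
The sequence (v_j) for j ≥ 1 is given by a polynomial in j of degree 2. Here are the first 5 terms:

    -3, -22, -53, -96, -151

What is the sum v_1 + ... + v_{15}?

-7500

1st diffs: -19, -31, -43, -55.
2nd diffs: -12, -12, -12 (constant).
So v_j = -6j^2 - j + 4.
Continuing: …, -218, -297, -388, -491, …, v_{15} = -1361.
Summing j = 1..15 (15 terms) gives -7500.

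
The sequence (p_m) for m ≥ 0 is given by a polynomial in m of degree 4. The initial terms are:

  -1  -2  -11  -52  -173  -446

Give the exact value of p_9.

-5338

1st diffs: -1, -9, -41, -121, -273.
2nd diffs: -8, -32, -80, -152.
3rd diffs: -24, -48, -72.
4th diffs: -24, -24 (constant).
Newton forward-difference form: p_m = -1 + (-1)·C(m,1) + (-8)·C(m,2) + (-24)·C(m,3) + (-24)·C(m,4).
At m = 9: m = 9, so p_9 = -1 - 9 - 288 - 2016 - 3024 = -5338.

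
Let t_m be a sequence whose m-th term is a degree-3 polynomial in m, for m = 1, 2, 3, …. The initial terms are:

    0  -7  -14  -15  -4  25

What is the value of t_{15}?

1st diffs: -7, -7, -1, 11, 29.
2nd diffs: 0, 6, 12, 18.
3rd diffs: 6, 6, 6 (constant).
Newton forward-difference form: t_m = (-7)·C(m-1,1) + 6·C(m-1,3).
At m = 15: m-1 = 14, so t_{15} = -98 + 2184 = 2086.

2086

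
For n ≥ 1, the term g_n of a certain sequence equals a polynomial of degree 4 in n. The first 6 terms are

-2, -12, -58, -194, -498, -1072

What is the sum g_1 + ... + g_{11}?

-35420

1st diffs: -10, -46, -136, -304, -574.
2nd diffs: -36, -90, -168, -270.
3rd diffs: -54, -78, -102.
4th diffs: -24, -24 (constant).
Newton forward-difference form: g_n = -2 + (-10)·C(n-1,1) + (-36)·C(n-1,2) + (-54)·C(n-1,3) + (-24)·C(n-1,4).
Continuing: …, -2042, -3558, -5794, -8948, …, g_{11} = -13242.
Summing n = 1..11 (11 terms) gives -35420.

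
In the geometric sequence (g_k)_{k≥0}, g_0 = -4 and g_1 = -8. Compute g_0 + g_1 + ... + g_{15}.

Common ratio r = 2.
g_k = (-4)·2^(k-0).
S = (-4)·(2^16 - 1)/(2 - 1) = (-4)·(65536 - 1)/(1) = -262140.

-262140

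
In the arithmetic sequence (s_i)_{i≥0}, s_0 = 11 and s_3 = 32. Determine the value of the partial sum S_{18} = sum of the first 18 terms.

Common difference d = (32 - 11) / (3 - 0) = 7.
s_i = 11 + (i - 0)·7.
s_{17} = 130; S = 18·(11 + 130)/2 = 1269.

1269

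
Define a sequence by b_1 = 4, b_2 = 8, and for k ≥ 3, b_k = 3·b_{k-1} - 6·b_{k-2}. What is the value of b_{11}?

-27216

b_3 = 0, b_4 = -48, b_5 = -144, b_6 = -144, b_7 = 432, b_8 = 2160, b_9 = 3888, b_{10} = -1296, b_{11} = -27216.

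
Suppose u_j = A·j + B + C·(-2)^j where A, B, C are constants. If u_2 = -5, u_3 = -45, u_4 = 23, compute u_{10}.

The three given values yield: 2A + B + 4C = -5; 3A + B - 8C = -45; 4A + B + 16C = 23.
Subtracting the first from the second: A - 12C = -40.
Subtracting the second from the third: A + 24C = 68.
Solving: C = 3, A = -4, then B = -9.
Hence u_{10} = -4·10 + (-9) + 3·1024 = 3023.

3023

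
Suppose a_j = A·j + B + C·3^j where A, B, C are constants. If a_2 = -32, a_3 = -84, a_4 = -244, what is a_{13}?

-4782952

Write the equations: 2A + B + 9C = -32; 3A + B + 27C = -84; 4A + B + 81C = -244.
Subtracting the first from the second: A + 18C = -52.
Subtracting the second from the third: A + 54C = -160.
Solving: C = -3, A = 2, then B = -9.
Therefore a_{13} = 26 + (-9) + (-3)·1594323 = -4782952.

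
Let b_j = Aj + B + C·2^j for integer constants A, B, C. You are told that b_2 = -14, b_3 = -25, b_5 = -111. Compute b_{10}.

The three given values yield: 2A + B + 4C = -14; 3A + B + 8C = -25; 5A + B + 32C = -111.
Subtracting the first from the second: A + 4C = -11.
Subtracting the second from the third: 2A + 24C = -86.
Solving: C = -4, A = 5, then B = -8.
Therefore b_{10} = 50 + (-8) + (-4)·1024 = -4054.

-4054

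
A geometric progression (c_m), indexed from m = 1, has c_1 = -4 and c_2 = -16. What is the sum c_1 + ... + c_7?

Common ratio r = 4.
c_m = (-4)·4^(m-1).
S = (-4)·(4^7 - 1)/(4 - 1) = (-4)·(16384 - 1)/(3) = -21844.

-21844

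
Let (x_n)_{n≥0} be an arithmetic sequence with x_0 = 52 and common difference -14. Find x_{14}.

-144

x_n = 52 + (n - 0)·(-14).
x_{14} = 52 + 14·(-14) = -144.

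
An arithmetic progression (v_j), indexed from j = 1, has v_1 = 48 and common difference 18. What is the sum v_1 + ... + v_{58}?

32538

v_j = 48 + (j - 1)·18.
v_{58} = 1074; S = 58·(48 + 1074)/2 = 32538.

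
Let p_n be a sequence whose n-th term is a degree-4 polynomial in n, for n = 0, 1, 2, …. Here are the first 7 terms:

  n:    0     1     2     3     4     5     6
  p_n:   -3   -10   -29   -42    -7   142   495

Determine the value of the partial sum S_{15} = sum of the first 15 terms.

1st diffs: -7, -19, -13, 35, 149, 353.
2nd diffs: -12, 6, 48, 114, 204.
3rd diffs: 18, 42, 66, 90.
4th diffs: 24, 24, 24 (constant).
Newton forward-difference form: p_n = -3 + (-7)·C(n,1) + (-12)·C(n,2) + 18·C(n,3) + 24·C(n,4).
Continuing: …, 1166, 2293, 4038, 6587, …, p_{14} = 29383.
Summing n = 0..14 (15 terms) gives 90402.

90402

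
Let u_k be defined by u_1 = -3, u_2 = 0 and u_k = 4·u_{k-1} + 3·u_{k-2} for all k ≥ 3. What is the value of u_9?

-79443

Compute successive terms:
u_3 = -9, u_4 = -36, u_5 = -171, u_6 = -792, u_7 = -3681, u_8 = -17100, u_9 = -79443.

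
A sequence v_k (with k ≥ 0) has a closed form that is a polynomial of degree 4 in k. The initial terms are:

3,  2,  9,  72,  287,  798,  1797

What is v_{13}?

1st diffs: -1, 7, 63, 215, 511, 999.
2nd diffs: 8, 56, 152, 296, 488.
3rd diffs: 48, 96, 144, 192.
4th diffs: 48, 48, 48 (constant).
Newton forward-difference form: v_k = 3 + (-1)·C(k,1) + 8·C(k,2) + 48·C(k,3) + 48·C(k,4).
At k = 13: k = 13, so v_{13} = 3 - 13 + 624 + 13728 + 34320 = 48662.

48662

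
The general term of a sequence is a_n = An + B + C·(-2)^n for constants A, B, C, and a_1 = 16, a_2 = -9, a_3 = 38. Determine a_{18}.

-1048585

At n = 1, 2, 3: A + B - 2C = 16; 2A + B + 4C = -9; 3A + B - 8C = 38.
Subtracting the first from the second: A + 6C = -25.
Subtracting the second from the third: A - 12C = 47.
Solving: C = -4, A = -1, then B = 9.
So a_n = -1·n + 9 + (-4)·(-2)^n; at n=18 this is -1048585.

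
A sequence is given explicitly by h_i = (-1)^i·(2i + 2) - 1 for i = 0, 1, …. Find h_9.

-21

(-1)^9 = -1; 2i + 2 at i=9 is 20; so h_9 = -21.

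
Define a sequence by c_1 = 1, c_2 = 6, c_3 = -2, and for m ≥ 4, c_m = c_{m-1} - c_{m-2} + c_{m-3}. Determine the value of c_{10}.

Step forward from the initial values:
c_4 = -7, c_5 = 1, c_6 = 6, c_7 = -2, c_8 = -7, c_9 = 1, c_{10} = 6.

6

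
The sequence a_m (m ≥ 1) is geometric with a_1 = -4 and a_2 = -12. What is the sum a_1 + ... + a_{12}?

-1062880

Common ratio r = 3.
a_m = (-4)·3^(m-1).
S = (-4)·(3^12 - 1)/(3 - 1) = (-4)·(531441 - 1)/(2) = -1062880.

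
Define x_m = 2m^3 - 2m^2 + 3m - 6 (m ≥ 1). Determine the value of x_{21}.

17697

x_{21} = 2·21^3 - 2·21^2 + 3·21 - 6 = 17697.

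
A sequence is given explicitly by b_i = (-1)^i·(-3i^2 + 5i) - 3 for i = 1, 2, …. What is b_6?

-81

(-1)^6 = 1; -3i^2 + 5i at i=6 is -78; so b_6 = -81.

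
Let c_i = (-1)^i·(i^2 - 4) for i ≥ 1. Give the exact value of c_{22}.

480

(-1)^22 = 1; i^2 - 4 at i=22 is 480; so c_{22} = 480.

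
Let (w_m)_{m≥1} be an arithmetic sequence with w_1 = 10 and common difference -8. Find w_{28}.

w_m = 10 + (m - 1)·(-8).
w_{28} = 10 + 27·(-8) = -206.

-206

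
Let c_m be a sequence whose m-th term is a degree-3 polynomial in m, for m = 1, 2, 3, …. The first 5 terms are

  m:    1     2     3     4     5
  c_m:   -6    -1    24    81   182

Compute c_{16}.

1st diffs: 5, 25, 57, 101.
2nd diffs: 20, 32, 44.
3rd diffs: 12, 12 (constant).
Newton forward-difference form: c_m = -6 + 5·C(m-1,1) + 20·C(m-1,2) + 12·C(m-1,3).
At m = 16: m-1 = 15, so c_{16} = -6 + 75 + 2100 + 5460 = 7629.

7629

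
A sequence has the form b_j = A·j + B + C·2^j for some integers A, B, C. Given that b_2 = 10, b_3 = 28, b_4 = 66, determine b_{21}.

10485712

At j = 2, 3, 4: 2A + B + 4C = 10; 3A + B + 8C = 28; 4A + B + 16C = 66.
Subtracting the first from the second: A + 4C = 18.
Subtracting the second from the third: A + 8C = 38.
Solving: C = 5, A = -2, then B = -6.
Hence b_{21} = -2·21 + (-6) + 5·2097152 = 10485712.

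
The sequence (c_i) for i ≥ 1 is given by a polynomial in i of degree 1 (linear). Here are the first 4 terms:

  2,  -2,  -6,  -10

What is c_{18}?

1st diffs: -4, -4, -4 (constant).
So c_i = -4i + 6.
Evaluating at i = 18 gives c_{18} = -66.

-66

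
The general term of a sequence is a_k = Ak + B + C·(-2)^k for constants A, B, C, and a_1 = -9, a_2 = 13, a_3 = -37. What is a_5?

-137

At k = 1, 2, 3: A + B - 2C = -9; 2A + B + 4C = 13; 3A + B - 8C = -37.
Subtracting the first from the second: A + 6C = 22.
Subtracting the second from the third: A - 12C = -50.
Solving: C = 4, A = -2, then B = 1.
Hence a_5 = -2·5 + 1 + 4·(-32) = -137.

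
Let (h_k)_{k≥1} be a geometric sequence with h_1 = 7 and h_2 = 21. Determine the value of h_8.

Common ratio r = 3.
h_k = 7·3^(k-1).
h_8 = 7·3^7 = 15309.

15309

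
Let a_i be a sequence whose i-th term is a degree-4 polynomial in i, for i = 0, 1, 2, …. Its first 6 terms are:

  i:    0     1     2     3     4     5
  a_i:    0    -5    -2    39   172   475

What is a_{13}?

1st diffs: -5, 3, 41, 133, 303.
2nd diffs: 8, 38, 92, 170.
3rd diffs: 30, 54, 78.
4th diffs: 24, 24 (constant).
So a_i = i^4 - i^3 - 5i.
Evaluating at i = 13 gives a_{13} = 26299.

26299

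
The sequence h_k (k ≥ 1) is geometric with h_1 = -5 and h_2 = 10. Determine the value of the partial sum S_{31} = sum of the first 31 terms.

-3579139415

Common ratio r = -2.
h_k = (-5)·(-2)^(k-1).
S = (-5)·((-2)^31 - 1)/(-2 - 1) = (-5)·(-2147483648 - 1)/(-3) = -3579139415.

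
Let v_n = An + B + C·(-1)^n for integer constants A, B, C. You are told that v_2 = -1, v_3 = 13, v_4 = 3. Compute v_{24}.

Plug in n = 2, 3, 4: 2A + B + C = -1; 3A + B - C = 13; 4A + B + C = 3.
Subtracting the first from the second: A - 2C = 14.
Subtracting the second from the third: A + 2C = -10.
Solving: C = -6, A = 2, then B = 1.
So v_n = 2·n + 1 + (-6)·(-1)^n; at n=24 this is 43.

43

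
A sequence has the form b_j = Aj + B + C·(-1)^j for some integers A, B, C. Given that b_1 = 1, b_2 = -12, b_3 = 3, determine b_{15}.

At j = 1, 2, 3: A + B - C = 1; 2A + B + C = -12; 3A + B - C = 3.
Subtracting the first from the second: A + 2C = -13.
Subtracting the second from the third: A - 2C = 15.
Solving: C = -7, A = 1, then B = -7.
Hence b_{15} = 1·15 + (-7) + (-7)·(-1) = 15.

15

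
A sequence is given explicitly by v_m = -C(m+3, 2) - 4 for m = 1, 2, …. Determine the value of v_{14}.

-140

C(17, 2) = 136, so v_{14} = -140.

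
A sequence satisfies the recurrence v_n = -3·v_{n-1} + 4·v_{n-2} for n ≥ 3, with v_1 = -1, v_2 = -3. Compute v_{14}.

-26843547

Step forward from the initial values:
v_3 = 5; v_4 = -27; v_5 = 101; …; v_{11} = 419429; v_{12} = -1677723; v_{13} = 6710885; v_{14} = -26843547.
(Characteristic roots are 1 and -4.)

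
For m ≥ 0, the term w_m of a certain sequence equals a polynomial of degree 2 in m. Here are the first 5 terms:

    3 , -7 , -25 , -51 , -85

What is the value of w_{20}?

-1717

1st diffs: -10, -18, -26, -34.
2nd diffs: -8, -8, -8 (constant).
Newton forward-difference form: w_m = 3 + (-10)·C(m,1) + (-8)·C(m,2).
At m = 20: m = 20, so w_{20} = 3 - 200 - 1520 = -1717.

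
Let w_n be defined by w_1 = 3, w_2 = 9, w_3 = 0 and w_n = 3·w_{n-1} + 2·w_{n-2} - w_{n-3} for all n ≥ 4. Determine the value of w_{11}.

w_4 = 15;  w_5 = 36;  w_6 = 138;  w_7 = 471;  w_8 = 1653;  w_9 = 5763;  w_{10} = 20124;  w_{11} = 70245.

70245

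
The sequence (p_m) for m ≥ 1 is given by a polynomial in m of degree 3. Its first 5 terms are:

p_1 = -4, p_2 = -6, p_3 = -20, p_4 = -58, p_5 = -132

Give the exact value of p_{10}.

1st diffs: -2, -14, -38, -74.
2nd diffs: -12, -24, -36.
3rd diffs: -12, -12 (constant).
Newton forward-difference form: p_m = -4 + (-2)·C(m-1,1) + (-12)·C(m-1,2) + (-12)·C(m-1,3).
At m = 10: m-1 = 9, so p_{10} = -4 - 18 - 432 - 1008 = -1462.

-1462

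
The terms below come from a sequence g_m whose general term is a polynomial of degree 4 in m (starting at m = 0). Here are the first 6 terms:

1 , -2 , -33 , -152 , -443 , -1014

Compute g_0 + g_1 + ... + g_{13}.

-118559

1st diffs: -3, -31, -119, -291, -571.
2nd diffs: -28, -88, -172, -280.
3rd diffs: -60, -84, -108.
4th diffs: -24, -24 (constant).
Newton forward-difference form: g_m = 1 + (-3)·C(m,1) + (-28)·C(m,2) + (-60)·C(m,3) + (-24)·C(m,4).
Continuing: …, -1997, -3548, -5847, -9098, …, g_{13} = -36542.
Summing m = 0..13 (14 terms) gives -118559.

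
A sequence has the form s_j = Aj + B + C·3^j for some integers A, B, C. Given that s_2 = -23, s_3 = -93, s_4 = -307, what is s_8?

-26219

Write the equations: 2A + B + 9C = -23; 3A + B + 27C = -93; 4A + B + 81C = -307.
Subtracting the first from the second: A + 18C = -70.
Subtracting the second from the third: A + 54C = -214.
Solving: C = -4, A = 2, then B = 9.
Therefore s_8 = 16 + 9 + (-4)·6561 = -26219.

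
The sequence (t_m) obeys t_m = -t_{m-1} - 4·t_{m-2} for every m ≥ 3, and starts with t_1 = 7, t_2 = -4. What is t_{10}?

-2648

Step forward from the initial values:
t_3 = -24, t_4 = 40, t_5 = 56, t_6 = -216, t_7 = -8, t_8 = 872, t_9 = -840, t_{10} = -2648.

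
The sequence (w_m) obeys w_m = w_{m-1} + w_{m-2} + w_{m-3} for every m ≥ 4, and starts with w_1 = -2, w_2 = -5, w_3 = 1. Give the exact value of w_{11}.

-347

Compute successive terms:
w_4 = -6;  w_5 = -10;  w_6 = -15;  w_7 = -31;  w_8 = -56;  w_9 = -102;  w_{10} = -189;  w_{11} = -347.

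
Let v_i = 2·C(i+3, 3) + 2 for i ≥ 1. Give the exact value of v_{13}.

1122

C(16, 3) = 560, so v_{13} = 1122.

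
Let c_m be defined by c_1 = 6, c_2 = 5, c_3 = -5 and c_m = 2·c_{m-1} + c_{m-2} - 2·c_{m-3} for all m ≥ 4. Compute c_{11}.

-3745

Compute successive terms:
c_4 = -17; c_5 = -49; c_6 = -105; c_7 = -225; c_8 = -457; c_9 = -929; c_{10} = -1865; c_{11} = -3745.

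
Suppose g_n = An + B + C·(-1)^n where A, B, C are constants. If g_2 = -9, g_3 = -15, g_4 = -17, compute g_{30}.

-121

At n = 2, 3, 4: 2A + B + C = -9; 3A + B - C = -15; 4A + B + C = -17.
Subtracting the first from the second: A - 2C = -6.
Subtracting the second from the third: A + 2C = -2.
Solving: C = 1, A = -4, then B = -2.
Hence g_{30} = -4·30 + (-2) + 1·1 = -121.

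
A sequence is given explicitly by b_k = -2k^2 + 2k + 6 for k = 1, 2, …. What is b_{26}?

-1294

b_{26} = -2·26^2 + 2·26 + 6 = -1294.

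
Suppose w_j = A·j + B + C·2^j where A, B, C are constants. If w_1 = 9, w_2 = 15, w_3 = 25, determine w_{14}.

Plug in j = 1, 2, 3: A + B + 2C = 9; 2A + B + 4C = 15; 3A + B + 8C = 25.
Subtracting the first from the second: A + 2C = 6.
Subtracting the second from the third: A + 4C = 10.
Solving: C = 2, A = 2, then B = 3.
Therefore w_{14} = 28 + 3 + 2·16384 = 32799.

32799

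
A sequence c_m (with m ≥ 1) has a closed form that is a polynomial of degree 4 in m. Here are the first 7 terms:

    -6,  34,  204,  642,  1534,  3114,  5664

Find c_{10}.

1st diffs: 40, 170, 438, 892, 1580, 2550.
2nd diffs: 130, 268, 454, 688, 970.
3rd diffs: 138, 186, 234, 282.
4th diffs: 48, 48, 48 (constant).
Newton forward-difference form: c_m = -6 + 40·C(m-1,1) + 130·C(m-1,2) + 138·C(m-1,3) + 48·C(m-1,4).
At m = 10: m-1 = 9, so c_{10} = -6 + 360 + 4680 + 11592 + 6048 = 22674.

22674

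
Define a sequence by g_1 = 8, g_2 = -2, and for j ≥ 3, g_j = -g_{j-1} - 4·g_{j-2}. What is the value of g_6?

Step forward from the initial values:
g_3 = -30, g_4 = 38, g_5 = 82, g_6 = -234.

-234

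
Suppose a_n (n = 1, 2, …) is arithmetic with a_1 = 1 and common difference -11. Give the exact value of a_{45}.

-483

a_n = 1 + (n - 1)·(-11).
a_{45} = 1 + 44·(-11) = -483.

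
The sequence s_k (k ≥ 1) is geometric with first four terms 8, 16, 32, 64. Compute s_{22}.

Common ratio r = 2.
s_k = 8·2^(k-1).
s_{22} = 8·2^21 = 16777216.

16777216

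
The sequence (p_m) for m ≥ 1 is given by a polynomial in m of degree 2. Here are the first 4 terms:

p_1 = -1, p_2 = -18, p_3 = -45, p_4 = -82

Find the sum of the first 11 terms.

1st diffs: -17, -27, -37.
2nd diffs: -10, -10 (constant).
So p_m = -5m^2 - 2m + 6.
Continuing: …, -129, -186, -253, -330, …, p_{11} = -621.
Summing m = 1..11 (11 terms) gives -2596.

-2596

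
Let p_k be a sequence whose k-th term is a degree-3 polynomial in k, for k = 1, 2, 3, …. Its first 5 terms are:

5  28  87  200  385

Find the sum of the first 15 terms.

43440

1st diffs: 23, 59, 113, 185.
2nd diffs: 36, 54, 72.
3rd diffs: 18, 18 (constant).
Newton forward-difference form: p_k = 5 + 23·C(k-1,1) + 36·C(k-1,2) + 18·C(k-1,3).
Continuing: …, 660, 1043, 1552, 2205, …, p_{15} = 10155.
Summing k = 1..15 (15 terms) gives 43440.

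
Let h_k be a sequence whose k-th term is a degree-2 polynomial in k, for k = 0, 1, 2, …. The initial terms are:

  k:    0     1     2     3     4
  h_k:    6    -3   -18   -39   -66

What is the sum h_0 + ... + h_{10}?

1st diffs: -9, -15, -21, -27.
2nd diffs: -6, -6, -6 (constant).
Newton forward-difference form: h_k = 6 + (-9)·C(k,1) + (-6)·C(k,2).
Continuing: …, -99, -138, -183, -234, …, h_{10} = -354.
Summing k = 0..10 (11 terms) gives -1419.

-1419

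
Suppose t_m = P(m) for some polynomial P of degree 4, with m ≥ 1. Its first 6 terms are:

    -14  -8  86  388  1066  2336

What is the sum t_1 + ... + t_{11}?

1st diffs: 6, 94, 302, 678, 1270.
2nd diffs: 88, 208, 376, 592.
3rd diffs: 120, 168, 216.
4th diffs: 48, 48 (constant).
So t_m = 2m^4 - 6m^2 - 6m - 4.
Continuing: …, 4462, 7756, 12578, 19336, …, t_{11} = 28486.
Summing m = 1..11 (11 terms) gives 76472.

76472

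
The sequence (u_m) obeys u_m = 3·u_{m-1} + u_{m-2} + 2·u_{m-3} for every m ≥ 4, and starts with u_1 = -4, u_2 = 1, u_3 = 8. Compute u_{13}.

Compute successive terms:
u_4 = 17  u_5 = 61  u_6 = 216  u_7 = 743  u_8 = 2567  u_9 = 8876  u_{10} = 30681  u_{11} = 106053  u_{12} = 366592  u_{13} = 1267191.

1267191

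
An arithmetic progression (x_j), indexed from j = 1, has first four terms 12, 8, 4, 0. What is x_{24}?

Common difference d = -4.
x_j = 12 + (j - 1)·(-4).
x_{24} = 12 + 23·(-4) = -80.

-80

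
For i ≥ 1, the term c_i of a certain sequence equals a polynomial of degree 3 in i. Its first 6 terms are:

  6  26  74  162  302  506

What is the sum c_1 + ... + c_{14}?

24108

1st diffs: 20, 48, 88, 140, 204.
2nd diffs: 28, 40, 52, 64.
3rd diffs: 12, 12, 12 (constant).
Newton forward-difference form: c_i = 6 + 20·C(i-1,1) + 28·C(i-1,2) + 12·C(i-1,3).
Continuing: …, 786, 1154, 1622, 2202, …, c_{14} = 5882.
Summing i = 1..14 (14 terms) gives 24108.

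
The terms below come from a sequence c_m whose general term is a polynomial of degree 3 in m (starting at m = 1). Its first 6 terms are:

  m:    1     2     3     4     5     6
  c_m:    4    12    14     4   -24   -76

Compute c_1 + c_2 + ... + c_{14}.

1st diffs: 8, 2, -10, -28, -52.
2nd diffs: -6, -12, -18, -24.
3rd diffs: -6, -6, -6 (constant).
Newton forward-difference form: c_m = 4 + 8·C(m-1,1) + (-6)·C(m-1,2) + (-6)·C(m-1,3).
Continuing: …, -158, -276, -436, -644, …, c_{14} = -2076.
Summing m = 1..14 (14 terms) gives -7406.

-7406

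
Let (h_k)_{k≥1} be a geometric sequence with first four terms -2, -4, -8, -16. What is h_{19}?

Common ratio r = 2.
h_k = (-2)·2^(k-1).
h_{19} = (-2)·2^18 = -524288.

-524288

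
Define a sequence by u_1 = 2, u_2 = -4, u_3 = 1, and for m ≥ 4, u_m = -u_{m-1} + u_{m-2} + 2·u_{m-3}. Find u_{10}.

Step forward from the initial values:
u_4 = -1  u_5 = -6  u_6 = 7  u_7 = -15  u_8 = 10  u_9 = -11  u_{10} = -9.

-9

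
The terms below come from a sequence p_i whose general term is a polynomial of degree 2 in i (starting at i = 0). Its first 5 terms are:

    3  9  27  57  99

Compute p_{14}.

1179

1st diffs: 6, 18, 30, 42.
2nd diffs: 12, 12, 12 (constant).
Newton forward-difference form: p_i = 3 + 6·C(i,1) + 12·C(i,2).
At i = 14: i = 14, so p_{14} = 3 + 84 + 1092 = 1179.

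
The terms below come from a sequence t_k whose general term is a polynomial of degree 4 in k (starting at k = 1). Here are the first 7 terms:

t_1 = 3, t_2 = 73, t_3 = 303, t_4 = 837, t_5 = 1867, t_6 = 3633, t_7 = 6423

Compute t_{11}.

35263

1st diffs: 70, 230, 534, 1030, 1766, 2790.
2nd diffs: 160, 304, 496, 736, 1024.
3rd diffs: 144, 192, 240, 288.
4th diffs: 48, 48, 48 (constant).
Newton forward-difference form: t_k = 3 + 70·C(k-1,1) + 160·C(k-1,2) + 144·C(k-1,3) + 48·C(k-1,4).
At k = 11: k-1 = 10, so t_{11} = 3 + 700 + 7200 + 17280 + 10080 = 35263.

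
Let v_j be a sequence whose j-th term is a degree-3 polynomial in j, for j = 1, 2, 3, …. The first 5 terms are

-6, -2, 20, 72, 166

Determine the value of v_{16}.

1st diffs: 4, 22, 52, 94.
2nd diffs: 18, 30, 42.
3rd diffs: 12, 12 (constant).
So v_j = 2j^3 - 3j^2 - j - 4.
Evaluating at j = 16 gives v_{16} = 7404.

7404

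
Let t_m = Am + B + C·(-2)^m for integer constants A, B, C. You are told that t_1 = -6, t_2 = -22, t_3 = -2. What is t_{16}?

-131142

Write the equations: A + B - 2C = -6; 2A + B + 4C = -22; 3A + B - 8C = -2.
Subtracting the first from the second: A + 6C = -16.
Subtracting the second from the third: A - 12C = 20.
Solving: C = -2, A = -4, then B = -6.
Therefore t_{16} = -64 + (-6) + (-2)·65536 = -131142.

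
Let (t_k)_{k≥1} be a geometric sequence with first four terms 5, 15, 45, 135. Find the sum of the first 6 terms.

Common ratio r = 3.
t_k = 5·3^(k-1).
S = 5·(3^6 - 1)/(3 - 1) = 5·(729 - 1)/(2) = 1820.

1820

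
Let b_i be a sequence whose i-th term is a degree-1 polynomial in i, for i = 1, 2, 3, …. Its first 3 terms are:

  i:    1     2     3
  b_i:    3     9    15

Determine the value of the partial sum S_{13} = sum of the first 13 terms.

507

1st diffs: 6, 6 (constant).
So b_i = 6i - 3.
Continuing: …, 21, 27, 33, 39, …, b_{13} = 75.
Summing i = 1..13 (13 terms) gives 507.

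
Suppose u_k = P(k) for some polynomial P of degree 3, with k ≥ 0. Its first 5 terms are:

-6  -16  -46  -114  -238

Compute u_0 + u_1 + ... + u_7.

-2708

1st diffs: -10, -30, -68, -124.
2nd diffs: -20, -38, -56.
3rd diffs: -18, -18 (constant).
Newton forward-difference form: u_k = -6 + (-10)·C(k,1) + (-20)·C(k,2) + (-18)·C(k,3).
Continuing: -436, -726, -1126.
Summing k = 0..7 (8 terms) gives -2708.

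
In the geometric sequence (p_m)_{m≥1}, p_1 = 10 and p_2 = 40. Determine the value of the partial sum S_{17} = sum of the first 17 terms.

57266230610

Common ratio r = 4.
p_m = 10·4^(m-1).
S = 10·(4^17 - 1)/(4 - 1) = 10·(17179869184 - 1)/(3) = 57266230610.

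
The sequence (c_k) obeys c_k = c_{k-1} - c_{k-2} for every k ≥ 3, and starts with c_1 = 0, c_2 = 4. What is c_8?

Compute successive terms:
c_3 = 4; c_4 = 0; c_5 = -4; c_6 = -4; c_7 = 0; c_8 = 4.

4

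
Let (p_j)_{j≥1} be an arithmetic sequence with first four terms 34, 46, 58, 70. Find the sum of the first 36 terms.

8784

Common difference d = 12.
p_j = 34 + (j - 1)·12.
p_{36} = 454; S = 36·(34 + 454)/2 = 8784.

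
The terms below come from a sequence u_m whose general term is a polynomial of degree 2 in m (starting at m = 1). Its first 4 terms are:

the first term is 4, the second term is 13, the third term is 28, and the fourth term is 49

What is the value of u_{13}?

508

1st diffs: 9, 15, 21.
2nd diffs: 6, 6 (constant).
Newton forward-difference form: u_m = 4 + 9·C(m-1,1) + 6·C(m-1,2).
At m = 13: m-1 = 12, so u_{13} = 4 + 108 + 396 = 508.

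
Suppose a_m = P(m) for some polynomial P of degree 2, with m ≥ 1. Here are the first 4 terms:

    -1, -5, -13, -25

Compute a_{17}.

1st diffs: -4, -8, -12.
2nd diffs: -4, -4 (constant).
Newton forward-difference form: a_m = -1 + (-4)·C(m-1,1) + (-4)·C(m-1,2).
At m = 17: m-1 = 16, so a_{17} = -1 - 64 - 480 = -545.

-545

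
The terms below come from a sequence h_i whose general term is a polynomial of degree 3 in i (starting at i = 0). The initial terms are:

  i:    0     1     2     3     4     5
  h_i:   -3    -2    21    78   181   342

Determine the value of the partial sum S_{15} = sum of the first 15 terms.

26450

1st diffs: 1, 23, 57, 103, 161.
2nd diffs: 22, 34, 46, 58.
3rd diffs: 12, 12, 12 (constant).
So h_i = 2i^3 + 5i^2 - 6i - 3.
Continuing: …, 573, 886, 1293, 1806, …, h_{14} = 6381.
Summing i = 0..14 (15 terms) gives 26450.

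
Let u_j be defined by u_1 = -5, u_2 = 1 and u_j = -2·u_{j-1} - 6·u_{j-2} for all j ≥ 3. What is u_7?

-656

Step forward from the initial values:
u_3 = 28, u_4 = -62, u_5 = -44, u_6 = 460, u_7 = -656.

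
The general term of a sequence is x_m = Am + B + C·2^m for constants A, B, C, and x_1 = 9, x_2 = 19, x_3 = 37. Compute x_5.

137

At m = 1, 2, 3: A + B + 2C = 9; 2A + B + 4C = 19; 3A + B + 8C = 37.
Subtracting the first from the second: A + 2C = 10.
Subtracting the second from the third: A + 4C = 18.
Solving: C = 4, A = 2, then B = -1.
Hence x_5 = 2·5 + (-1) + 4·32 = 137.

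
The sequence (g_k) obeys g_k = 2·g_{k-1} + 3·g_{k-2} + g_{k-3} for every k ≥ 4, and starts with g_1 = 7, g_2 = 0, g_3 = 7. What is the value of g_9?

Step forward from the initial values:
g_4 = 21; g_5 = 63; g_6 = 196; g_7 = 602; g_8 = 1855; g_9 = 5712.

5712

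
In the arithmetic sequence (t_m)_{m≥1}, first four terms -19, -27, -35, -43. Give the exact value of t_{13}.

Common difference d = -8.
t_m = -19 + (m - 1)·(-8).
t_{13} = -19 + 12·(-8) = -115.

-115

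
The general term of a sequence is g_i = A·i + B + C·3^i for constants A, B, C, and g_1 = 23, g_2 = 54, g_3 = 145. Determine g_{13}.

The three given values yield: A + B + 3C = 23; 2A + B + 9C = 54; 3A + B + 27C = 145.
Subtracting the first from the second: A + 6C = 31.
Subtracting the second from the third: A + 18C = 91.
Solving: C = 5, A = 1, then B = 7.
Therefore g_{13} = 13 + 7 + 5·1594323 = 7971635.

7971635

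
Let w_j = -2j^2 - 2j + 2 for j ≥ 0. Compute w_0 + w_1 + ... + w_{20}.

-6118

Over j = 0..20: Σj = 210, Σj² = 2870.
Total = (-2)·2870 + (-2)·210 + (2)·21 = -6118.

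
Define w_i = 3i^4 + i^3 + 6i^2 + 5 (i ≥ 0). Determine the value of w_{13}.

w_{13} = 3·13^4 + 1·13^3 + 6·13^2 + 5 = 88899.

88899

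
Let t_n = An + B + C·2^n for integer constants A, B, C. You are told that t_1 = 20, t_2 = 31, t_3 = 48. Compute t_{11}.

6208

Write the equations: A + B + 2C = 20; 2A + B + 4C = 31; 3A + B + 8C = 48.
Subtracting the first from the second: A + 2C = 11.
Subtracting the second from the third: A + 4C = 17.
Solving: C = 3, A = 5, then B = 9.
Hence t_{11} = 5·11 + 9 + 3·2048 = 6208.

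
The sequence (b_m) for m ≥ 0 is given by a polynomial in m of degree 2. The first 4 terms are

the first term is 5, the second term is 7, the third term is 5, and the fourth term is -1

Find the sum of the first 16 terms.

1st diffs: 2, -2, -6.
2nd diffs: -4, -4 (constant).
Newton forward-difference form: b_m = 5 + 2·C(m,1) + (-4)·C(m,2).
Continuing: …, -11, -25, -43, -65, …, b_{15} = -385.
Summing m = 0..15 (16 terms) gives -1920.

-1920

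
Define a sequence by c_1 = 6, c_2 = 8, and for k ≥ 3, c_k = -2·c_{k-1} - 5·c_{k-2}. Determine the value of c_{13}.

-1554

Iterate the recurrence:
c_3 = -46; c_4 = 52; c_5 = 126; …; c_{10} = 2168; c_{11} = 23234; c_{12} = -57308; c_{13} = -1554.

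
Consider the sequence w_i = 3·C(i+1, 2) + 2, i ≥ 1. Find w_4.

32

C(5, 2) = 10, so w_4 = 32.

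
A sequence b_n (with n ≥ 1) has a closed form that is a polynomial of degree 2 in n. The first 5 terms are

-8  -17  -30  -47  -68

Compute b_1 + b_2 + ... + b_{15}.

1st diffs: -9, -13, -17, -21.
2nd diffs: -4, -4, -4 (constant).
So b_n = -2n^2 - 3n - 3.
Continuing: …, -93, -122, -155, -192, …, b_{15} = -498.
Summing n = 1..15 (15 terms) gives -2885.

-2885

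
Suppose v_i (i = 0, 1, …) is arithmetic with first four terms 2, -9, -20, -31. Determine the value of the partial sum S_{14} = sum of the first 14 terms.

Common difference d = -11.
v_i = 2 + (i - 0)·(-11).
v_{13} = -141; S = 14·(2 + (-141))/2 = -973.

-973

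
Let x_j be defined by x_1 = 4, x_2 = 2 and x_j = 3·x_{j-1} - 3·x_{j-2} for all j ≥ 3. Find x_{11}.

Step forward from the initial values:
x_3 = -6;  x_4 = -24;  x_5 = -54;  x_6 = -90;  x_7 = -108;  x_8 = -54;  x_9 = 162;  x_{10} = 648;  x_{11} = 1458.

1458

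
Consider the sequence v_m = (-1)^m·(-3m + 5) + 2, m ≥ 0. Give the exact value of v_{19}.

54

(-1)^19 = -1; -3m + 5 at m=19 is -52; so v_{19} = 54.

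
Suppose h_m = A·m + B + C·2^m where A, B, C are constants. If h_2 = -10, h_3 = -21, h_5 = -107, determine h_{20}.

Plug in m = 2, 3, 5: 2A + B + 4C = -10; 3A + B + 8C = -21; 5A + B + 32C = -107.
Subtracting the first from the second: A + 4C = -11.
Subtracting the second from the third: 2A + 24C = -86.
Solving: C = -4, A = 5, then B = -4.
So h_m = 5·m + (-4) + (-4)·2^m; at m=20 this is -4194208.

-4194208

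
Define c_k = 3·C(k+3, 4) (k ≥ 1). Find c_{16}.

C(19, 4) = 3876, so c_{16} = 11628.

11628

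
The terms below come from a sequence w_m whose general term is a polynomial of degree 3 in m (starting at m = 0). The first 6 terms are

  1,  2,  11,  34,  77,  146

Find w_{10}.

1091

1st diffs: 1, 9, 23, 43, 69.
2nd diffs: 8, 14, 20, 26.
3rd diffs: 6, 6, 6 (constant).
So w_m = m^3 + m^2 - m + 1.
Evaluating at m = 10 gives w_{10} = 1091.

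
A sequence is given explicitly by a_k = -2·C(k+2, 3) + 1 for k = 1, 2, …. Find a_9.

C(11, 3) = 165, so a_9 = -329.

-329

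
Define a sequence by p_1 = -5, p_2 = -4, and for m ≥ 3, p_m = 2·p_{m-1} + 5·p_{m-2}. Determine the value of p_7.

Step forward from the initial values:
p_3 = -33;  p_4 = -86;  p_5 = -337;  p_6 = -1104;  p_7 = -3893.

-3893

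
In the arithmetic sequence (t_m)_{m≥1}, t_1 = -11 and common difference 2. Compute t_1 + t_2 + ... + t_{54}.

t_m = -11 + (m - 1)·2.
t_{54} = 95; S = 54·(-11 + 95)/2 = 2268.

2268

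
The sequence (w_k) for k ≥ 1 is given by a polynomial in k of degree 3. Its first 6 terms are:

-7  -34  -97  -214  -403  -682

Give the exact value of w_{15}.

-10213

1st diffs: -27, -63, -117, -189, -279.
2nd diffs: -36, -54, -72, -90.
3rd diffs: -18, -18, -18 (constant).
So w_k = -3k^3 - 6k + 2.
Evaluating at k = 15 gives w_{15} = -10213.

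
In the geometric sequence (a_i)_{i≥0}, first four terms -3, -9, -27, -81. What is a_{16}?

Common ratio r = 3.
a_i = (-3)·3^(i-0).
a_{16} = (-3)·3^16 = -129140163.

-129140163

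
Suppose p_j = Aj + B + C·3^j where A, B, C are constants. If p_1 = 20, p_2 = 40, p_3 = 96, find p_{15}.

43046760

Write the equations: A + B + 3C = 20; 2A + B + 9C = 40; 3A + B + 27C = 96.
Subtracting the first from the second: A + 6C = 20.
Subtracting the second from the third: A + 18C = 56.
Solving: C = 3, A = 2, then B = 9.
So p_j = 2·j + 9 + 3·3^j; at j=15 this is 43046760.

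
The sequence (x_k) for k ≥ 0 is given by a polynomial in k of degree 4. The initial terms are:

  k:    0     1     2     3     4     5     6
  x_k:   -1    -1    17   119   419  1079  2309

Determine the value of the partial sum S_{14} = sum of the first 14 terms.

1st diffs: 0, 18, 102, 300, 660, 1230.
2nd diffs: 18, 84, 198, 360, 570.
3rd diffs: 66, 114, 162, 210.
4th diffs: 48, 48, 48 (constant).
So x_k = 2k^4 - k^3 - 2k^2 + k - 1.
Continuing: …, 4367, 7559, 12239, 18809, …, x_{13} = 54599.
Summing k = 0..13 (14 terms) gives 168700.

168700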